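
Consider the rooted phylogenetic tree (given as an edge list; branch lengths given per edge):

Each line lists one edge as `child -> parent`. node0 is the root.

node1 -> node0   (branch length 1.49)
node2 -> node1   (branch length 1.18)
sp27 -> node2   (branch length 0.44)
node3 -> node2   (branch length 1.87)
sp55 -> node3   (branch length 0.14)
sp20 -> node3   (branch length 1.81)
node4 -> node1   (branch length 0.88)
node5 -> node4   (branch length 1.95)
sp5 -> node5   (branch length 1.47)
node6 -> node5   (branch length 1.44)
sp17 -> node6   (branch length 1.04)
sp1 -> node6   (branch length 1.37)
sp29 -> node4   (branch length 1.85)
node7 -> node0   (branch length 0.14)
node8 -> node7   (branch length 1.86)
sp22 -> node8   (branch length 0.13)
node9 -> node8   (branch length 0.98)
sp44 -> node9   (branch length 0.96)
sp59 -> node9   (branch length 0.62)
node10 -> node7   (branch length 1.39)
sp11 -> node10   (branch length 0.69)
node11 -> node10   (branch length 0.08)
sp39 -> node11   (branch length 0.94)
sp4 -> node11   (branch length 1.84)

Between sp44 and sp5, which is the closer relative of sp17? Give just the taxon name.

The MRCA of sp17 and sp5 subtends (sp5,(sp17,sp1)) (3 taxa).
The MRCA of sp17 and sp44 is the root, subtending the entire tree (13 taxa).
The first is nested inside the second, so sp17 shares a more recent common ancestor with sp5.

sp5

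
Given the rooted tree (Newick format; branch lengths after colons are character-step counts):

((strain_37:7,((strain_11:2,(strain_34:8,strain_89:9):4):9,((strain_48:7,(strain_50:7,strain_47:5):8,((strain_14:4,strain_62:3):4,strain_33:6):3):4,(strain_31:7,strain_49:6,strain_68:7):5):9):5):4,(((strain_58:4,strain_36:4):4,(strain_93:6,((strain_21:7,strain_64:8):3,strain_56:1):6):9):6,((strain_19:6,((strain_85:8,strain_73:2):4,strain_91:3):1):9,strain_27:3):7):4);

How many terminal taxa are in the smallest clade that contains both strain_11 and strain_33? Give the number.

12

The MRCA of strain_11 and strain_33 is the node subtending ((strain_11,(strain_34,strain_89)),((strain_48,(strain_50,strain_47),((strain_14,strain_62),strain_33)),(strain_31,strain_49,strain_68))).
That clade contains 12 terminal taxa: strain_11, strain_14, strain_31, strain_33, strain_34, strain_47, strain_48, strain_49, strain_50, strain_62, strain_68, strain_89.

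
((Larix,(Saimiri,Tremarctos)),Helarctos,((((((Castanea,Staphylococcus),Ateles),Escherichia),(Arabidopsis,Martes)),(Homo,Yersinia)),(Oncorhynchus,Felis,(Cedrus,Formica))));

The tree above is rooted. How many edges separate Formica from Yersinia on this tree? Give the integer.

6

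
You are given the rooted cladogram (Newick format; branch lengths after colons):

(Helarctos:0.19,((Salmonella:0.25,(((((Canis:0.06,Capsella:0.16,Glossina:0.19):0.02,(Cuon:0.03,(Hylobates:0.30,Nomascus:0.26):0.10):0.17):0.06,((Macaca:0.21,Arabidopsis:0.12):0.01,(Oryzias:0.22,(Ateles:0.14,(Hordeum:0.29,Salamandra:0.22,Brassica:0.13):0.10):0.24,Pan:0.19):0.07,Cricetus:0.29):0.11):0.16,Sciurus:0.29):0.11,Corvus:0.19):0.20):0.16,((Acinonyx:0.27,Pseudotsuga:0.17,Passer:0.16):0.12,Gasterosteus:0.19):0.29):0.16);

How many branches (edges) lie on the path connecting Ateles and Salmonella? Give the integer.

8

The MRCA of Ateles and Salmonella is the node subtending (Salmonella,(((((Canis,Capsella,Glossina),(Cuon,(Hylobates,Nomascus))),((Macaca,Arabidopsis),(Oryzias,(Ateles,(Hordeum,Salamandra,Brassica)),Pan),Cricetus)),Sciurus),Corvus)).
From Ateles up to that node: 7 branches. From Salmonella up to the same node: 1 branch. Total: 7 + 1 = 8.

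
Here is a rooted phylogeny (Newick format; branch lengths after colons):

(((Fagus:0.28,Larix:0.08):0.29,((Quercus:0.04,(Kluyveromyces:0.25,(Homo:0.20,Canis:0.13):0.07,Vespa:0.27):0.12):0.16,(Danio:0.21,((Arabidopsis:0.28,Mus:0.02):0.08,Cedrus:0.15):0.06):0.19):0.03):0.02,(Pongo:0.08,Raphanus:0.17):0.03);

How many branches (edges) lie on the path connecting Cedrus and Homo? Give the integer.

The MRCA of Cedrus and Homo is the node subtending ((Quercus,(Kluyveromyces,(Homo,Canis),Vespa)),(Danio,((Arabidopsis,Mus),Cedrus))).
From Cedrus up to that node: 3 branches. From Homo up to the same node: 4 branches. Total: 3 + 4 = 7.

7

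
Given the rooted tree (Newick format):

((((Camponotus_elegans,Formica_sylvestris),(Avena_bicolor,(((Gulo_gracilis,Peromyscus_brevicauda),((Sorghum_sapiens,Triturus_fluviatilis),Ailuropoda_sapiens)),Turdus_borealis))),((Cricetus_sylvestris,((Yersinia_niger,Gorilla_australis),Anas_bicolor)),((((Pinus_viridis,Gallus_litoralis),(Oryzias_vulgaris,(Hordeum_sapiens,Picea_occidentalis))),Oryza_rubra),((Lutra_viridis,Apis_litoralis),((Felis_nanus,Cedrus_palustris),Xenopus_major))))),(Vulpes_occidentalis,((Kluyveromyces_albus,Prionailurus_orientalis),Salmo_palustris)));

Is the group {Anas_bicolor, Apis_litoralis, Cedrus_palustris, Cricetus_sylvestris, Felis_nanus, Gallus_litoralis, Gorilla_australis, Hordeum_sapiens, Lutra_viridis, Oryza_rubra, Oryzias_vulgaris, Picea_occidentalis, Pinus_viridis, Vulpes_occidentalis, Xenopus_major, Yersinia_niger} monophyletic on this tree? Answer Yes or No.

No

The MRCA of the listed taxa is the root, so the smallest clade containing them is the whole tree.
That clade also contains Ailuropoda_sapiens, Avena_bicolor, Camponotus_elegans, Formica_sylvestris, Gulo_gracilis, Kluyveromyces_albus, Peromyscus_brevicauda, Prionailurus_orientalis, Salmo_palustris, Sorghum_sapiens, Triturus_fluviatilis, Turdus_borealis, which are not in the proposed group, so the group is not monophyletic.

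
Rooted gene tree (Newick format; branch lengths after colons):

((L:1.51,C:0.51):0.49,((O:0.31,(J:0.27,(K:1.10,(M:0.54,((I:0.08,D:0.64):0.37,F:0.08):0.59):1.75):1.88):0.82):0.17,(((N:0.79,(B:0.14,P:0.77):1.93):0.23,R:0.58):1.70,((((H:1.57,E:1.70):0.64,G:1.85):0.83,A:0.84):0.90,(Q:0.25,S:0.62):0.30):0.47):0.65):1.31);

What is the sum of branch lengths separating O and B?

5.13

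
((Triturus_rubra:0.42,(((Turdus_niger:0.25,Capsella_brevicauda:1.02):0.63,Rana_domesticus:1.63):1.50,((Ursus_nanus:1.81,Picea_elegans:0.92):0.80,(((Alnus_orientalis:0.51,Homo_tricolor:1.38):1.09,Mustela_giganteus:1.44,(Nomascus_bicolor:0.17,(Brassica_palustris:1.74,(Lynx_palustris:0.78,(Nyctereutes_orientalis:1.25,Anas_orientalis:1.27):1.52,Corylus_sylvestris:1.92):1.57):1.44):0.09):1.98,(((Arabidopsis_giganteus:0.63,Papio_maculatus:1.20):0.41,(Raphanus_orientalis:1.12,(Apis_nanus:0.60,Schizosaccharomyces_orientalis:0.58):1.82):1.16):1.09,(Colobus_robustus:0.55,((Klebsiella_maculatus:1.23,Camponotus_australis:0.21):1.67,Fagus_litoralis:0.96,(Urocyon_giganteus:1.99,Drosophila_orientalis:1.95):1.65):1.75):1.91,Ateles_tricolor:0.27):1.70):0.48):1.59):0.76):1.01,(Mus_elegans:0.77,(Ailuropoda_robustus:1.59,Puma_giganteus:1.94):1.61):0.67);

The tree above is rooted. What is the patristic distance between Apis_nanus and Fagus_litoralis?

The path runs Apis_nanus → … → MRCA → … → Fagus_litoralis; the MRCA is the node subtending (((Arabidopsis_giganteus,Papio_maculatus),(Raphanus_orientalis,(Apis_nanus,Schizosaccharomyces_orientalis))),(Colobus_robustus,((Klebsiella_maculatus,Camponotus_australis),Fagus_litoralis,(Urocyon_giganteus,Drosophila_orientalis))),Ateles_tricolor).
Branch lengths along that path: 0.60 + 1.82 + 1.16 + 1.09 + 1.91 + 1.75 + 0.96 = 9.29.

9.29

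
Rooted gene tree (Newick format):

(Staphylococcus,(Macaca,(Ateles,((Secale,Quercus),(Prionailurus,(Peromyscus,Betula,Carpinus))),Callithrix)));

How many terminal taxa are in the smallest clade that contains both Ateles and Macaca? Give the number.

9

The MRCA of Ateles and Macaca is the node subtending (Macaca,(Ateles,((Secale,Quercus),(Prionailurus,(Peromyscus,Betula,Carpinus))),Callithrix)).
That clade contains 9 terminal taxa: Ateles, Betula, Callithrix, Carpinus, Macaca, Peromyscus, Prionailurus, Quercus, Secale.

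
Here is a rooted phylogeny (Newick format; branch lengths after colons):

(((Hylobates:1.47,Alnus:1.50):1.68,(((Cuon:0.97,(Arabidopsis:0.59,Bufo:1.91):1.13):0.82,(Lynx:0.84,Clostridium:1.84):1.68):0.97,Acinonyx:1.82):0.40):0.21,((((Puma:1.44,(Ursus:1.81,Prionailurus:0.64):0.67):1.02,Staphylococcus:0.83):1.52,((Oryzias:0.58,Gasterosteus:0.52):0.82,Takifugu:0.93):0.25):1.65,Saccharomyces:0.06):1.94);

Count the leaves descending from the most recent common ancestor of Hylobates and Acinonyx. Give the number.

The MRCA of Hylobates and Acinonyx is the node subtending ((Hylobates,Alnus),(((Cuon,(Arabidopsis,Bufo)),(Lynx,Clostridium)),Acinonyx)).
That clade contains 8 terminal taxa: Acinonyx, Alnus, Arabidopsis, Bufo, Clostridium, Cuon, Hylobates, Lynx.

8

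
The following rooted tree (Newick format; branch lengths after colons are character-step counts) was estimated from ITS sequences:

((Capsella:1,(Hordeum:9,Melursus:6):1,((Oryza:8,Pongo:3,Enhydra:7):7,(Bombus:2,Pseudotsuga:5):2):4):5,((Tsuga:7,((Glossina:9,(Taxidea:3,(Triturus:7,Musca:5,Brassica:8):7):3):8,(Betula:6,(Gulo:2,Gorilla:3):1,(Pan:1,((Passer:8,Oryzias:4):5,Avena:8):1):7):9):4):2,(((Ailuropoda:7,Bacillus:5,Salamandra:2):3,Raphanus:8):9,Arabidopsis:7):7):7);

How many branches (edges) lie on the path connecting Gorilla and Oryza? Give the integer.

The MRCA of Gorilla and Oryza is the root of the tree.
From Gorilla up to that node: 6 branches. From Oryza up to the same node: 4 branches. Total: 6 + 4 = 10.

10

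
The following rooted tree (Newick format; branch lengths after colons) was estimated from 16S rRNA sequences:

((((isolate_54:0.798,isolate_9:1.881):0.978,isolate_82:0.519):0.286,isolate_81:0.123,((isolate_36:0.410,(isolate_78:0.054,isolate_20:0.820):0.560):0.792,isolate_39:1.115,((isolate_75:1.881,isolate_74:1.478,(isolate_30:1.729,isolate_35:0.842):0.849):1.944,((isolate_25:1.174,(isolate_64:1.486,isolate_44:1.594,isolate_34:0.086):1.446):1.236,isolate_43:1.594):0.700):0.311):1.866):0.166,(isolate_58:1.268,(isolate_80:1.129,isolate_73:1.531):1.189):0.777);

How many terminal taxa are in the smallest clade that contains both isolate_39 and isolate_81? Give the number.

The MRCA of isolate_39 and isolate_81 is the node subtending (((isolate_54,isolate_9),isolate_82),isolate_81,((isolate_36,(isolate_78,isolate_20)),isolate_39,((isolate_75,isolate_74,(isolate_30,isolate_35)),((isolate_25,(isolate_64,isolate_44,isolate_34)),isolate_43)))).
That clade contains 17 terminal taxa: isolate_20, isolate_25, isolate_30, isolate_34, isolate_35, isolate_36, isolate_39, isolate_43, isolate_44, isolate_54, isolate_64, isolate_74, isolate_75, isolate_78, isolate_81, isolate_82, isolate_9.

17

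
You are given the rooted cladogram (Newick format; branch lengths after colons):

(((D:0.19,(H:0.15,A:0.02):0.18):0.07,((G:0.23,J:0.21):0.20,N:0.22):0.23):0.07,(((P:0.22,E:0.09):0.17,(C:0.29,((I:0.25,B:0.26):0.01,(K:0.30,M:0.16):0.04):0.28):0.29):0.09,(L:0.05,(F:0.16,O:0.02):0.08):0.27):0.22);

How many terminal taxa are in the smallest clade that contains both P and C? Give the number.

7

The MRCA of P and C is the node subtending ((P,E),(C,((I,B),(K,M)))).
That clade contains 7 terminal taxa: B, C, E, I, K, M, P.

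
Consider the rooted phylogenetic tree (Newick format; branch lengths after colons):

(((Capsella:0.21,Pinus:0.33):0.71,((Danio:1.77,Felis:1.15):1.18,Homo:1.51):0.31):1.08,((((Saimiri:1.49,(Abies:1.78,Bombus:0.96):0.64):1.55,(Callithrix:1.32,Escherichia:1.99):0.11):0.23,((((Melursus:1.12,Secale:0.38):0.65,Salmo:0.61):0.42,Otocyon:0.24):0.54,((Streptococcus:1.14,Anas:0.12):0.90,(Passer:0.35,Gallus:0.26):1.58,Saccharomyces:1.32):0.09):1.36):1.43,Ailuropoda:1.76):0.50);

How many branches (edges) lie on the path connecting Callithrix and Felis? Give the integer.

The MRCA of Callithrix and Felis is the root of the tree.
From Callithrix up to that node: 5 branches. From Felis up to the same node: 4 branches. Total: 5 + 4 = 9.

9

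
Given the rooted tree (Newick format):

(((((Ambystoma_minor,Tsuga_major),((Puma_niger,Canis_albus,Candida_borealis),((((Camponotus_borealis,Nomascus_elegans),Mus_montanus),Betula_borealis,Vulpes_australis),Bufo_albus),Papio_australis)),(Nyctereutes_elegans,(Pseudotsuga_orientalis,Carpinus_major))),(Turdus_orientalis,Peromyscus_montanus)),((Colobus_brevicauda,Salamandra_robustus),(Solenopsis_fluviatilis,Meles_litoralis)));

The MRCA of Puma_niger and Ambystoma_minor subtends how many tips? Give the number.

12

The MRCA of Puma_niger and Ambystoma_minor is the node subtending ((Ambystoma_minor,Tsuga_major),((Puma_niger,Canis_albus,Candida_borealis),((((Camponotus_borealis,Nomascus_elegans),Mus_montanus),Betula_borealis,Vulpes_australis),Bufo_albus),Papio_australis)).
That clade contains 12 terminal taxa: Ambystoma_minor, Betula_borealis, Bufo_albus, Camponotus_borealis, Candida_borealis, Canis_albus, Mus_montanus, Nomascus_elegans, Papio_australis, Puma_niger, Tsuga_major, Vulpes_australis.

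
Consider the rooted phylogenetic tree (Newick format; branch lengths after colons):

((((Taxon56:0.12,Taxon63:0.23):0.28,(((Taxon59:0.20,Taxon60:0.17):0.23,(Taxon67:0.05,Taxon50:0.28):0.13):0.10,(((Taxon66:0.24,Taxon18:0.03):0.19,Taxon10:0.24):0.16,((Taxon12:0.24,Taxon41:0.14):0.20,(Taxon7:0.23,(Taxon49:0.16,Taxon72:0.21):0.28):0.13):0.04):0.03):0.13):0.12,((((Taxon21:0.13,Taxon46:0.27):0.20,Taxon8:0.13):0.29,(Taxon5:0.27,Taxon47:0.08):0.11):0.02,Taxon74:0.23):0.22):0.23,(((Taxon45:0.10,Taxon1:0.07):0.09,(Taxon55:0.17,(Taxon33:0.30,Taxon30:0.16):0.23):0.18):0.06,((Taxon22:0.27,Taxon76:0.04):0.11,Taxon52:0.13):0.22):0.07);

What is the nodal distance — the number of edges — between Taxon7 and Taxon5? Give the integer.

The MRCA of Taxon7 and Taxon5 is the node subtending (((Taxon56,Taxon63),(((Taxon59,Taxon60),(Taxon67,Taxon50)),(((Taxon66,Taxon18),Taxon10),((Taxon12,Taxon41),(Taxon7,(Taxon49,Taxon72)))))),((((Taxon21,Taxon46),Taxon8),(Taxon5,Taxon47)),Taxon74)).
From Taxon7 up to that node: 6 branches. From Taxon5 up to the same node: 4 branches. Total: 6 + 4 = 10.

10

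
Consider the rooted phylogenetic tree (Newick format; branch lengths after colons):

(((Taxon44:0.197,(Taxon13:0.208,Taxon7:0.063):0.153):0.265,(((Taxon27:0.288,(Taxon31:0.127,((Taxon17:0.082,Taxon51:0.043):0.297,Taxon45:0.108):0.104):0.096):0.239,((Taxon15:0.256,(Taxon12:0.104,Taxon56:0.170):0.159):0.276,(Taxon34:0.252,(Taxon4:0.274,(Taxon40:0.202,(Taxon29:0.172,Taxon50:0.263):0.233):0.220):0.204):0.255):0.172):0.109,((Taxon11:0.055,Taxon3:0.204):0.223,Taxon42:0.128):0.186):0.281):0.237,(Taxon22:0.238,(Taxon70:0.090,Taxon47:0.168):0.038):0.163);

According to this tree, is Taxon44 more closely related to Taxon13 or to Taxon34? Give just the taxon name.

Taxon13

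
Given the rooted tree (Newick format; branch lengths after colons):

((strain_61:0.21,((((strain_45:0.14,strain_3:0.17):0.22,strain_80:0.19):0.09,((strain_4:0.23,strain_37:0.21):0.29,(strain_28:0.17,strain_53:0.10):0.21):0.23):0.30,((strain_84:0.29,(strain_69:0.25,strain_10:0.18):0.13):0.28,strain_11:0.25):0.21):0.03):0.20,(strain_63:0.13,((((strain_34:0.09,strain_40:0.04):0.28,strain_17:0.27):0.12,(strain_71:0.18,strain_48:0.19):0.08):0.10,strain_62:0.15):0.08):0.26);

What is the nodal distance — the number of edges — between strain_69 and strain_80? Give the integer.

The MRCA of strain_69 and strain_80 is the node subtending ((((strain_45,strain_3),strain_80),((strain_4,strain_37),(strain_28,strain_53))),((strain_84,(strain_69,strain_10)),strain_11)).
From strain_69 up to that node: 4 branches. From strain_80 up to the same node: 3 branches. Total: 4 + 3 = 7.

7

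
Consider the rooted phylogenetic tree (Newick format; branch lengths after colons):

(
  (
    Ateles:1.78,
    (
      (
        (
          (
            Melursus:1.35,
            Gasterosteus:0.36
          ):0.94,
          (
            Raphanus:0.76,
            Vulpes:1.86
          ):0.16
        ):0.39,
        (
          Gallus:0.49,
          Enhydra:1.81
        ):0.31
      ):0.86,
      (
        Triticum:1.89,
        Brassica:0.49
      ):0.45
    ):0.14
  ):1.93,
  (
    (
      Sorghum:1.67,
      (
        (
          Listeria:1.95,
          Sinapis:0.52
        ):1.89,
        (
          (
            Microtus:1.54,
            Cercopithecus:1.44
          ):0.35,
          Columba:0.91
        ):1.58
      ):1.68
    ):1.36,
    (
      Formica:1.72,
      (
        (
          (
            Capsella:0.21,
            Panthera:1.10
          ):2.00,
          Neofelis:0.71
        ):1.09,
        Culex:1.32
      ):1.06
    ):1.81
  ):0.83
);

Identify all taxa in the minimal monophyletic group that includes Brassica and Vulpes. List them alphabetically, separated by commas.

Brassica, Enhydra, Gallus, Gasterosteus, Melursus, Raphanus, Triticum, Vulpes

Tracing Brassica: it sits inside (Triticum,Brassica).
Tracing Vulpes: it sits inside (Raphanus,Vulpes).
The smallest clade enclosing both is ((((Melursus,Gasterosteus),(Raphanus,Vulpes)),(Gallus,Enhydra)),(Triticum,Brassica)); the answer is its 8 terminal taxa in alphabetical order.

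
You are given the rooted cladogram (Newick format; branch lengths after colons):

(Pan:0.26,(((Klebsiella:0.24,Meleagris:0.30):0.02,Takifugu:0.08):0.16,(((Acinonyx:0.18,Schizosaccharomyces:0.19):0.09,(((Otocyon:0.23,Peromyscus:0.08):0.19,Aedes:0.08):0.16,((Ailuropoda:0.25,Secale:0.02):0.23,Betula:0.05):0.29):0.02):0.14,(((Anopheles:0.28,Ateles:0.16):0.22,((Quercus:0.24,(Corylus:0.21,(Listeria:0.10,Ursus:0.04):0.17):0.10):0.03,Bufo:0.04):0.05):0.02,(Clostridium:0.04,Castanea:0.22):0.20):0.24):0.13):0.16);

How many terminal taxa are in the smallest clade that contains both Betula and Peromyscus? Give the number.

6

The MRCA of Betula and Peromyscus is the node subtending (((Otocyon,Peromyscus),Aedes),((Ailuropoda,Secale),Betula)).
That clade contains 6 terminal taxa: Aedes, Ailuropoda, Betula, Otocyon, Peromyscus, Secale.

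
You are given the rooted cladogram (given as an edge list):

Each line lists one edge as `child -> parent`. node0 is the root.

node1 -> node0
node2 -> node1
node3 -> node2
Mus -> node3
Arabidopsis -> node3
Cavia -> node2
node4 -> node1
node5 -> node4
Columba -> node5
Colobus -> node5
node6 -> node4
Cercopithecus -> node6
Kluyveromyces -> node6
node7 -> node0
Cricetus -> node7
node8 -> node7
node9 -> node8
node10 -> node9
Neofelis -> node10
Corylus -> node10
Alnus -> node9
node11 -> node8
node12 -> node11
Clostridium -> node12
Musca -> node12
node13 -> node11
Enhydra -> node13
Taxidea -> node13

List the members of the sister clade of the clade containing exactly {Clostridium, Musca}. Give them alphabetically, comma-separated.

The clade containing exactly {Clostridium, Musca} attaches to the tree at the node subtending ((Clostridium,Musca),(Enhydra,Taxidea)).
The other lineage descending from that same node — the sister group — is (Enhydra,Taxidea); its 2 tips in alphabetical order are the answer.

Enhydra, Taxidea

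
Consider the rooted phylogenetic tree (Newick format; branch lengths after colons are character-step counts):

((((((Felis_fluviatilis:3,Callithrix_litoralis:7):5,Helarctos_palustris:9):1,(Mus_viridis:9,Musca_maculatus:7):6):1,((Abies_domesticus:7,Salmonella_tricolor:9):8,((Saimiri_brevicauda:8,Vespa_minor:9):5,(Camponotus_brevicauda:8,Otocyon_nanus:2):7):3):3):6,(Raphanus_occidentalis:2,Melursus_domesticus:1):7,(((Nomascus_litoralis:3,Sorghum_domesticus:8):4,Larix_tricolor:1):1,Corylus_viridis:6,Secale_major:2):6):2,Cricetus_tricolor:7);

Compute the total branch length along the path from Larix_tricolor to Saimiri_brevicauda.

The path runs Larix_tricolor → … → MRCA → … → Saimiri_brevicauda; the MRCA is the node subtending (((((Felis_fluviatilis,Callithrix_litoralis),Helarctos_palustris),(Mus_viridis,Musca_maculatus)),((Abies_domesticus,Salmonella_tricolor),((Saimiri_brevicauda,Vespa_minor),(Camponotus_brevicauda,Otocyon_nanus)))),(Raphanus_occidentalis,Melursus_domesticus),(((Nomascus_litoralis,Sorghum_domesticus),Larix_tricolor),Corylus_viridis,Secale_major)).
Branch lengths along that path: 1 + 1 + 6 + 6 + 3 + 3 + 5 + 8 = 33.

33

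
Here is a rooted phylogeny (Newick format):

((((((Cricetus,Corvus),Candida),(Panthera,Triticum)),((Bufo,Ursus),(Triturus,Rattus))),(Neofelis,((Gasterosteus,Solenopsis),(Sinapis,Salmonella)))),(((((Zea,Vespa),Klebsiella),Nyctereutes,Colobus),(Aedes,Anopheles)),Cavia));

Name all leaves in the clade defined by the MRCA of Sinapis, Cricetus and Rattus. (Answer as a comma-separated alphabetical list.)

Bufo, Candida, Corvus, Cricetus, Gasterosteus, Neofelis, Panthera, Rattus, Salmonella, Sinapis, Solenopsis, Triticum, Triturus, Ursus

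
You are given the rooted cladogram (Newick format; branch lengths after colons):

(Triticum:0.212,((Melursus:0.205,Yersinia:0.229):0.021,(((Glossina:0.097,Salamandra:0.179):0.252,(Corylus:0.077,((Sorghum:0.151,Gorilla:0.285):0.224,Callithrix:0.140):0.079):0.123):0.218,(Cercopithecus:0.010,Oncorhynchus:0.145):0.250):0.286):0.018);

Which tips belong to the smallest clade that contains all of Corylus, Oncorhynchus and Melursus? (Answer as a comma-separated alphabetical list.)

Callithrix, Cercopithecus, Corylus, Glossina, Gorilla, Melursus, Oncorhynchus, Salamandra, Sorghum, Yersinia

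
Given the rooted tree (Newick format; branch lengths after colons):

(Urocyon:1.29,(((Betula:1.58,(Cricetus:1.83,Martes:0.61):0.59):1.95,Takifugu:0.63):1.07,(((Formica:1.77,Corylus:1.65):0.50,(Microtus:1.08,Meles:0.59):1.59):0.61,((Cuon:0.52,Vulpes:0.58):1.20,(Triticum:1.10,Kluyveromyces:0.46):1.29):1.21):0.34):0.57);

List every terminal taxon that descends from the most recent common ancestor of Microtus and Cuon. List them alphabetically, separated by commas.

Tracing Microtus: it sits inside (Microtus,Meles).
Tracing Cuon: it sits inside (Cuon,Vulpes).
The smallest clade enclosing both is (((Formica,Corylus),(Microtus,Meles)),((Cuon,Vulpes),(Triticum,Kluyveromyces))); the answer is its 8 terminal taxa in alphabetical order.

Corylus, Cuon, Formica, Kluyveromyces, Meles, Microtus, Triticum, Vulpes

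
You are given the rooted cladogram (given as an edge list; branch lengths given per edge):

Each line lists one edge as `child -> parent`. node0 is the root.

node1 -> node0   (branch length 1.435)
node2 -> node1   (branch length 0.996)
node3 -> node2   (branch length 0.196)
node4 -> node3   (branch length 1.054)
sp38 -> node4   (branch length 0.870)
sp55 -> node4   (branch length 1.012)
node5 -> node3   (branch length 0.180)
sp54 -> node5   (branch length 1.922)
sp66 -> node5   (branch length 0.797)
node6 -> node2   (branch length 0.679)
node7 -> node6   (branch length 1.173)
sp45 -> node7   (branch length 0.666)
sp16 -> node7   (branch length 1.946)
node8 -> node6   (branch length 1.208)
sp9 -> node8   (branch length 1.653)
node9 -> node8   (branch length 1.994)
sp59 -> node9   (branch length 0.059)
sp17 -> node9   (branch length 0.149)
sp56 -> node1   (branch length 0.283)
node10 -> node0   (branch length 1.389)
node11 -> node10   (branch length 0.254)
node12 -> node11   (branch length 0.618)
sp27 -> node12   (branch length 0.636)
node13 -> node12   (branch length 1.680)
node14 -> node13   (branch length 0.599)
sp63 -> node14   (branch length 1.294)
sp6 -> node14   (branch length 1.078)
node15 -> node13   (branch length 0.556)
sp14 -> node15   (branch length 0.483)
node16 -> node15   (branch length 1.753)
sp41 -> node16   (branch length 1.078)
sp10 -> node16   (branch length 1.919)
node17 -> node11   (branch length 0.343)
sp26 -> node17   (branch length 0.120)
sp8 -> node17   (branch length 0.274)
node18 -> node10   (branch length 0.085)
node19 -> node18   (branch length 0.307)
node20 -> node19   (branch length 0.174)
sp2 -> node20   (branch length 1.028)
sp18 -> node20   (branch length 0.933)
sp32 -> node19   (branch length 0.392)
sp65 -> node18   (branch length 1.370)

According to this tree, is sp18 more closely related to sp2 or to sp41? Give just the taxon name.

sp2

The MRCA of sp18 and sp2 subtends (sp2,sp18) (2 taxa).
The MRCA of sp18 and sp41 subtends (((sp27,((sp63,sp6),(sp14,(sp41,sp10)))),(sp26,sp8)),(((sp2,sp18),sp32),sp65)) (12 taxa).
The first is nested inside the second, so sp18 shares a more recent common ancestor with sp2.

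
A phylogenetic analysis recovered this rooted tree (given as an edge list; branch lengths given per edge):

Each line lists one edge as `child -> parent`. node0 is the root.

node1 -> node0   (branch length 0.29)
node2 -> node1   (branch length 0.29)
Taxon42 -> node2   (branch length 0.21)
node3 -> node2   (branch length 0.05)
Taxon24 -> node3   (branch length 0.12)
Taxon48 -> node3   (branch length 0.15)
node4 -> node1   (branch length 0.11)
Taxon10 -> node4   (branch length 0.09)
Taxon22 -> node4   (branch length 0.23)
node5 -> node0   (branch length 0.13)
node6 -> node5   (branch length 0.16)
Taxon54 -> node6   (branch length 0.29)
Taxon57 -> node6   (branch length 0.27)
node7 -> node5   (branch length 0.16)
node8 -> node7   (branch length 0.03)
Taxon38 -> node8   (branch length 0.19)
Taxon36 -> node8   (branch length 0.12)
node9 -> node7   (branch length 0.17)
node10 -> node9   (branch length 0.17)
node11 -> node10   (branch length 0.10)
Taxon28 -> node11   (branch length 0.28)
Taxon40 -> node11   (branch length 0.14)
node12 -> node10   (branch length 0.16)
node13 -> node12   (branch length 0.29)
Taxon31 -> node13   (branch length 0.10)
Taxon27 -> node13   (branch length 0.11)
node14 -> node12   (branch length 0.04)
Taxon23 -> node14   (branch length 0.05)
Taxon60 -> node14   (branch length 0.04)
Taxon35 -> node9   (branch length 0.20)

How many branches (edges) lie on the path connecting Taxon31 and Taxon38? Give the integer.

The MRCA of Taxon31 and Taxon38 is the node subtending ((Taxon38,Taxon36),(((Taxon28,Taxon40),((Taxon31,Taxon27),(Taxon23,Taxon60))),Taxon35)).
From Taxon31 up to that node: 5 branches. From Taxon38 up to the same node: 2 branches. Total: 5 + 2 = 7.

7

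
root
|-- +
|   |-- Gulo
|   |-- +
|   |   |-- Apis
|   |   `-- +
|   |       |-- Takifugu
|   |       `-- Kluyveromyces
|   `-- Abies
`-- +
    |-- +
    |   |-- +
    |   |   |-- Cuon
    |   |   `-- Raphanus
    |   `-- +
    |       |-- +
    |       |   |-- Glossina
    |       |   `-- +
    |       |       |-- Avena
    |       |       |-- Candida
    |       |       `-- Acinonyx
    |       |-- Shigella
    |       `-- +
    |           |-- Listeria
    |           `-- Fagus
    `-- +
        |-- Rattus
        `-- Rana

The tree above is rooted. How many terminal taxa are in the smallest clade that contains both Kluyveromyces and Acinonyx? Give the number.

The MRCA of Kluyveromyces and Acinonyx is the root, so the clade is the entire tree.
That clade contains 16 terminal taxa: Abies, Acinonyx, Apis, Avena, Candida, Cuon, Fagus, Glossina, Gulo, Kluyveromyces, Listeria, Rana, Raphanus, Rattus, Shigella, Takifugu.

16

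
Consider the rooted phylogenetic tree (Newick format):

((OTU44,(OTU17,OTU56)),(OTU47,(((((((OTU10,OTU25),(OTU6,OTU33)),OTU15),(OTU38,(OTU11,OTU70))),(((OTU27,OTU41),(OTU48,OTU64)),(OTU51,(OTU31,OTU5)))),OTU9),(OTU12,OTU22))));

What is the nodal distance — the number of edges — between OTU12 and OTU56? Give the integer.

7

The MRCA of OTU12 and OTU56 is the root of the tree.
From OTU12 up to that node: 4 branches. From OTU56 up to the same node: 3 branches. Total: 4 + 3 = 7.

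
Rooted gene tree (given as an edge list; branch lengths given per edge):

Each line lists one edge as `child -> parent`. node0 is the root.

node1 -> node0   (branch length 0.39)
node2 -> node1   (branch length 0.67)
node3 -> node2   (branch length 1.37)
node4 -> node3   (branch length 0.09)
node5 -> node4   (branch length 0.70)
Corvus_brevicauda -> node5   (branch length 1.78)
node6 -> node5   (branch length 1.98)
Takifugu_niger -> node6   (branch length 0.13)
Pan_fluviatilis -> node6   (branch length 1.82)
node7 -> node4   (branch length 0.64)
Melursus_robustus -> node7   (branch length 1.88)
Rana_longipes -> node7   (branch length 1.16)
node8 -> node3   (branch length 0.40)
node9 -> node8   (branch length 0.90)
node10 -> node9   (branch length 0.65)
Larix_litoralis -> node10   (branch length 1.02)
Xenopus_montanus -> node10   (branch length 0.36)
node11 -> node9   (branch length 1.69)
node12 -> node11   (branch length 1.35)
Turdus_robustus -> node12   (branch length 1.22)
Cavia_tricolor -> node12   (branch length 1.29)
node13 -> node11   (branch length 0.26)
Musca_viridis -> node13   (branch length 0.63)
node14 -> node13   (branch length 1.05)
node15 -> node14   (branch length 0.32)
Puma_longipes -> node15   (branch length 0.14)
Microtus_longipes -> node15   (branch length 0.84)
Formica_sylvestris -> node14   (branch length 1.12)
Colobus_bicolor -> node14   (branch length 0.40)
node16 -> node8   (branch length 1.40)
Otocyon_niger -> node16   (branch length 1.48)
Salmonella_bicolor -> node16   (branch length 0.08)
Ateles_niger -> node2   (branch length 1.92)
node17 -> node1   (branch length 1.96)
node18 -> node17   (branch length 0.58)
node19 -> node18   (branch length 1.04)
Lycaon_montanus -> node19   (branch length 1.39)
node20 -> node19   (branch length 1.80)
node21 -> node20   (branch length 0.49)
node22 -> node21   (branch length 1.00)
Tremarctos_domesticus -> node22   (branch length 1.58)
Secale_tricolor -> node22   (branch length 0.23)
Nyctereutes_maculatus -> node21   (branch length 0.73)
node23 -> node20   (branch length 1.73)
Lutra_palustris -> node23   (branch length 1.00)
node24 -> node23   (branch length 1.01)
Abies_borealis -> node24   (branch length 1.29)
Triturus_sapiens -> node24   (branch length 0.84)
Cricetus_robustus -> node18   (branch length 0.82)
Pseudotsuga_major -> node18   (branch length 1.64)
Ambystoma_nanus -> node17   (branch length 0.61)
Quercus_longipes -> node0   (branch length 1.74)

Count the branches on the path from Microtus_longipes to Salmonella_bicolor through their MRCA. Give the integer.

8

The MRCA of Microtus_longipes and Salmonella_bicolor is the node subtending (((Larix_litoralis,Xenopus_montanus),((Turdus_robustus,Cavia_tricolor),(Musca_viridis,((Puma_longipes,Microtus_longipes),Formica_sylvestris,Colobus_bicolor)))),(Otocyon_niger,Salmonella_bicolor)).
From Microtus_longipes up to that node: 6 branches. From Salmonella_bicolor up to the same node: 2 branches. Total: 6 + 2 = 8.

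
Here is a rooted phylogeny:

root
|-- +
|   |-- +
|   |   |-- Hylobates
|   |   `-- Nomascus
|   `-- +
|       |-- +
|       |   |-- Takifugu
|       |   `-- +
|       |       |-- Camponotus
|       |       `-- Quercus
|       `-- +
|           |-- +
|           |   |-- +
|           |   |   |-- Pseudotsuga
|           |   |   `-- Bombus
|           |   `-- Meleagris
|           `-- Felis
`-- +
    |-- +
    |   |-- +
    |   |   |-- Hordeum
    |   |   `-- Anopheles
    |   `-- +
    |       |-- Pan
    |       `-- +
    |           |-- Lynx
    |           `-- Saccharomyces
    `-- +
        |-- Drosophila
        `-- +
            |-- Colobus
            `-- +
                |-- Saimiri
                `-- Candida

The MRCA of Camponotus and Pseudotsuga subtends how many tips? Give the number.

The MRCA of Camponotus and Pseudotsuga is the node subtending ((Takifugu,(Camponotus,Quercus)),(((Pseudotsuga,Bombus),Meleagris),Felis)).
That clade contains 7 terminal taxa: Bombus, Camponotus, Felis, Meleagris, Pseudotsuga, Quercus, Takifugu.

7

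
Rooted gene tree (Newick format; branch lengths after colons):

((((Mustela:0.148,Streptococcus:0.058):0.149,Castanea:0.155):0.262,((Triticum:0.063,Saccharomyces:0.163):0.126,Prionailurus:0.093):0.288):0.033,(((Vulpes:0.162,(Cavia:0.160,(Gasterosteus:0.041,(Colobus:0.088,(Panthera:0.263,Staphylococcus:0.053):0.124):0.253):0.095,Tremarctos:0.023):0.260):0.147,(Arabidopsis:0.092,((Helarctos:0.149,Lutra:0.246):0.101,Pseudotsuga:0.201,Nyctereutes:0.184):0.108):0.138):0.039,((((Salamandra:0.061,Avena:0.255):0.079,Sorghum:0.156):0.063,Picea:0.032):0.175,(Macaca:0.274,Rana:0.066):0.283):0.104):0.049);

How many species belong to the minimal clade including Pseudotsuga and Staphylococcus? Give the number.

12

The MRCA of Pseudotsuga and Staphylococcus is the node subtending ((Vulpes,(Cavia,(Gasterosteus,(Colobus,(Panthera,Staphylococcus))),Tremarctos)),(Arabidopsis,((Helarctos,Lutra),Pseudotsuga,Nyctereutes))).
That clade contains 12 terminal taxa: Arabidopsis, Cavia, Colobus, Gasterosteus, Helarctos, Lutra, Nyctereutes, Panthera, Pseudotsuga, Staphylococcus, Tremarctos, Vulpes.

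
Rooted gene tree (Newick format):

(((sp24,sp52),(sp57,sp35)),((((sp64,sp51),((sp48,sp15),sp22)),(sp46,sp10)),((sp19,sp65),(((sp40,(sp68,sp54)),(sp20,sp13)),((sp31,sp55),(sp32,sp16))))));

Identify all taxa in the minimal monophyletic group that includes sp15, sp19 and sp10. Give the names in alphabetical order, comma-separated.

Tracing sp15: it sits inside (sp48,sp15).
Tracing sp19: it sits inside (sp19,sp65).
Tracing sp10: it sits inside (sp46,sp10).
The smallest clade enclosing all 3 is ((((sp64,sp51),((sp48,sp15),sp22)),(sp46,sp10)),((sp19,sp65),(((sp40,(sp68,sp54)),(sp20,sp13)),((sp31,sp55),(sp32,sp16))))); the answer is its 18 terminal taxa in alphabetical order.

sp10, sp13, sp15, sp16, sp19, sp20, sp22, sp31, sp32, sp40, sp46, sp48, sp51, sp54, sp55, sp64, sp65, sp68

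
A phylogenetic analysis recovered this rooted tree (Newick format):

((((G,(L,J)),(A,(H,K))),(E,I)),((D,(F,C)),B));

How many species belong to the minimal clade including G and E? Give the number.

8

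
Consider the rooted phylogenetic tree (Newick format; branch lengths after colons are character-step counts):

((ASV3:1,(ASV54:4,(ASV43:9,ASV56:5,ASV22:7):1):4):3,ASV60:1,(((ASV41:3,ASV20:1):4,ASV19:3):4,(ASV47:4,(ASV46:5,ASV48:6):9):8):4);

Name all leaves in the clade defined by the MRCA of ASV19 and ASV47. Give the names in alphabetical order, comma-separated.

Tracing ASV19: it sits inside ((ASV41,ASV20),ASV19).
Tracing ASV47: it sits inside (ASV47,(ASV46,ASV48)).
The smallest clade enclosing both is (((ASV41,ASV20),ASV19),(ASV47,(ASV46,ASV48))); the answer is its 6 terminal taxa in alphabetical order.

ASV19, ASV20, ASV41, ASV46, ASV47, ASV48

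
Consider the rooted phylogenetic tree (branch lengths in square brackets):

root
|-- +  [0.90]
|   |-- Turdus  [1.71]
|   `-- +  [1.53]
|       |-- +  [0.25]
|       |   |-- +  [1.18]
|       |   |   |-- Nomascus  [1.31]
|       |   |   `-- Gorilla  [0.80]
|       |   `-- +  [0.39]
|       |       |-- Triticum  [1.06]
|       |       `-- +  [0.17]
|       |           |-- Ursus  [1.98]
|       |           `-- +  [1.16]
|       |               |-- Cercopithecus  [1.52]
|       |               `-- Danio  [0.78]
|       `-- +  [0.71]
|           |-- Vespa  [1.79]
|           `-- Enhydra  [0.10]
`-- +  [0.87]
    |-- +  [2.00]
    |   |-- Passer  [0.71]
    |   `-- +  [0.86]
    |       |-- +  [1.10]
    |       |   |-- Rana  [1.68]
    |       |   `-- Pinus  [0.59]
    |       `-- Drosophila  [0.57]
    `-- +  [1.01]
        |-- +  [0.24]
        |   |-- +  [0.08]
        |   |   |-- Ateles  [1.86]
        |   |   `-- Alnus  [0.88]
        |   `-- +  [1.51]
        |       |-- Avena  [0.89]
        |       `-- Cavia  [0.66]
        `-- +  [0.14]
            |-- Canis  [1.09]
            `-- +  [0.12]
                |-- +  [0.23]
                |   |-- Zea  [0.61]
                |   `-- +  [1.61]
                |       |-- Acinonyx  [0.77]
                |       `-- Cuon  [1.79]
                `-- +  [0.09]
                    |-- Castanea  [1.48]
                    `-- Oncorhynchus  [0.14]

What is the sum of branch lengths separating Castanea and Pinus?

The path runs Castanea → … → MRCA → … → Pinus; the MRCA is the node subtending ((Passer,((Rana,Pinus),Drosophila)),(((Ateles,Alnus),(Avena,Cavia)),(Canis,((Zea,(Acinonyx,Cuon)),(Castanea,Oncorhynchus))))).
Branch lengths along that path: 1.48 + 0.09 + 0.12 + 0.14 + 1.01 + 2.00 + 0.86 + 1.10 + 0.59 = 7.39.

7.39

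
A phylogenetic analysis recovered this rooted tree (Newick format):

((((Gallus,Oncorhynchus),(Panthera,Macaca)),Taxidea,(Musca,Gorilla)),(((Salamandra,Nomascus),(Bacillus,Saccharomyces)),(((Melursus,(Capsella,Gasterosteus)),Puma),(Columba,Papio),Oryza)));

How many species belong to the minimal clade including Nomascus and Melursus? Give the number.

11

The MRCA of Nomascus and Melursus is the node subtending (((Salamandra,Nomascus),(Bacillus,Saccharomyces)),(((Melursus,(Capsella,Gasterosteus)),Puma),(Columba,Papio),Oryza)).
That clade contains 11 terminal taxa: Bacillus, Capsella, Columba, Gasterosteus, Melursus, Nomascus, Oryza, Papio, Puma, Saccharomyces, Salamandra.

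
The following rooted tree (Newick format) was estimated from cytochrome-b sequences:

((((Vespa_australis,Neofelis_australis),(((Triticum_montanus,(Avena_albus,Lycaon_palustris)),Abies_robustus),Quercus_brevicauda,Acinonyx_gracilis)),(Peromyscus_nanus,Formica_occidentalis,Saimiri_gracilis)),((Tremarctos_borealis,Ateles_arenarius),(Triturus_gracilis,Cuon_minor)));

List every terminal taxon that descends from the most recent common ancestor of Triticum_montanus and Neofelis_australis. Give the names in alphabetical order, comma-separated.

Tracing Triticum_montanus: it sits inside (Triticum_montanus,(Avena_albus,Lycaon_palustris)).
Tracing Neofelis_australis: it sits inside (Vespa_australis,Neofelis_australis).
The smallest clade enclosing both is ((Vespa_australis,Neofelis_australis),(((Triticum_montanus,(Avena_albus,Lycaon_palustris)),Abies_robustus),Quercus_brevicauda,Acinonyx_gracilis)); the answer is its 8 terminal taxa in alphabetical order.

Abies_robustus, Acinonyx_gracilis, Avena_albus, Lycaon_palustris, Neofelis_australis, Quercus_brevicauda, Triticum_montanus, Vespa_australis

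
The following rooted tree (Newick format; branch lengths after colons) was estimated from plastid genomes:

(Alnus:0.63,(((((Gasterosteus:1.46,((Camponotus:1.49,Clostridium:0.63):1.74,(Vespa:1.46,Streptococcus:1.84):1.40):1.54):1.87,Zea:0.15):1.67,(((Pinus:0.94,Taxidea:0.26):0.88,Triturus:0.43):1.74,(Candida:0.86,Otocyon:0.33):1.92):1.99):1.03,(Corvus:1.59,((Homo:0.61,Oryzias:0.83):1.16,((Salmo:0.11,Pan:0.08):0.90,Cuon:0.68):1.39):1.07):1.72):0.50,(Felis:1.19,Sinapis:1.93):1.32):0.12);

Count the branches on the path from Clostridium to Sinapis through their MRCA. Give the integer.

The MRCA of Clostridium and Sinapis is the node subtending (((((Gasterosteus,((Camponotus,Clostridium),(Vespa,Streptococcus))),Zea),(((Pinus,Taxidea),Triturus),(Candida,Otocyon))),(Corvus,((Homo,Oryzias),((Salmo,Pan),Cuon)))),(Felis,Sinapis)).
From Clostridium up to that node: 7 branches. From Sinapis up to the same node: 2 branches. Total: 7 + 2 = 9.

9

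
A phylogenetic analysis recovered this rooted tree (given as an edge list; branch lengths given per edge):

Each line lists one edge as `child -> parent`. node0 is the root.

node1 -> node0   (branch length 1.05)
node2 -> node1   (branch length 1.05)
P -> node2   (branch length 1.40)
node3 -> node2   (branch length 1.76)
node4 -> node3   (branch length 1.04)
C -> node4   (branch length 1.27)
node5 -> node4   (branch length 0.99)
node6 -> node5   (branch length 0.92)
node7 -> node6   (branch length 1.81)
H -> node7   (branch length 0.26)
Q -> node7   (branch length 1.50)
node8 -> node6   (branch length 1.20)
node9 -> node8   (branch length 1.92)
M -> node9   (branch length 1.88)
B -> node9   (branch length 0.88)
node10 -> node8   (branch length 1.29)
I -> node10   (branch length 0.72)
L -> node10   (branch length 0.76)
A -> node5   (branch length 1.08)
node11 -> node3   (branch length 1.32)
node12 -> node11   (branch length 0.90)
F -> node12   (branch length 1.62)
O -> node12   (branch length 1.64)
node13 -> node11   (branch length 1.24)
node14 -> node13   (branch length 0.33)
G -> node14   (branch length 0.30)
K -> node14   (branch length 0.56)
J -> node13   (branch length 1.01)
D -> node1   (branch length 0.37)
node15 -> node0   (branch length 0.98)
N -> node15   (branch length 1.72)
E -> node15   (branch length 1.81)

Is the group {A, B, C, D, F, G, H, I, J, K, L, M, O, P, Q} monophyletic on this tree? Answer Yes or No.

Yes

The most recent common ancestor of these taxa subtends ((P,((C,(((H,Q),((M,B),(I,L))),A)),((F,O),((G,K),J)))),D).
That clade has exactly 15 tips — every listed taxon and nothing else — so the group is monophyletic.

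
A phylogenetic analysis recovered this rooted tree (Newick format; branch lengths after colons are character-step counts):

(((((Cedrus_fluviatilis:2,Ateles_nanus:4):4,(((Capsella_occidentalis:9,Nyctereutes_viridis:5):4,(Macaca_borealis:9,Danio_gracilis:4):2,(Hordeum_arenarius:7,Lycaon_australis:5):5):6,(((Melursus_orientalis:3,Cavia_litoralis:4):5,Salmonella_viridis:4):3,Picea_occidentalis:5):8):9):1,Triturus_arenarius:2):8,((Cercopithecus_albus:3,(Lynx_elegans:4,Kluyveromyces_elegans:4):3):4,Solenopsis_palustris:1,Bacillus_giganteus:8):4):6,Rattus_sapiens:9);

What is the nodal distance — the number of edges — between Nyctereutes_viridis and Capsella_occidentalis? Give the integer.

2

The MRCA of Nyctereutes_viridis and Capsella_occidentalis is the node subtending (Capsella_occidentalis,Nyctereutes_viridis).
From Nyctereutes_viridis up to that node: 1 branch. From Capsella_occidentalis up to the same node: 1 branch. Total: 1 + 1 = 2.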